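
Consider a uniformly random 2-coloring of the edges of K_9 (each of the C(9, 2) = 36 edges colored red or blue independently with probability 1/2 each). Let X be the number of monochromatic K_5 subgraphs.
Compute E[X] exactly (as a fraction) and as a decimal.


Let X = Σ_S X_S over the C(9, 5) = 126 subsets S of size 5, where X_S = 1 if the K_5 on S is monochromatic.
For a fixed S, the K_5 on S has C(5, 2) = 10 edges. P[all 10 edges red] = (1/2)^10, and likewise for blue, so P[monochromatic] = 2·(1/2)^10 = 2^{1 − 10} = 1/512.
By linearity of expectation: E[X] = C(9, 5) · 2^{1 − 10} = 126 · 1/512 = 63/256.
Numerically: E[X] ≈ 0.246.

E[X] = C(9,5)·2^(1−C(5,2)) = 63/256 ≈ 0.246.


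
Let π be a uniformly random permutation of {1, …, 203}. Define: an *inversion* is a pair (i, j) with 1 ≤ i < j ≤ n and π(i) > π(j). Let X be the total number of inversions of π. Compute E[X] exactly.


Write X = Σ X_I over the C(203, 2) = 20503 pairs i < j, with X_I the indicator of one inversion.
There are 20503 indicators.
For each fixed pair i < j, the values π(i) and π(j) are two distinct elements of {1, …, 203} in uniformly random order; by symmetry P[π(i) > π(j)] = 1/2.
By linearity: E[X] = 20503 · (1/2) = C(203, 2) · (1/2) = 20503/2 = 20503/2 ≈ 10251.5000.

E[X] = 20503/2 = 10251.5000.


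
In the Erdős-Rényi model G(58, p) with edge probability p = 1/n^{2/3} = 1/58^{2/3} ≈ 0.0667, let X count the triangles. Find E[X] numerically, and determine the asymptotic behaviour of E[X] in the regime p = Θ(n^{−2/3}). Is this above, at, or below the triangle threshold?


Number of potential triangles: C(58, 3) = 30856.
Each occurs with probability p³ ≈ (0.0667)³ ≈ 2.97265e-04.
By linearity: E[X] = C(58, 3)·p³ ≈ 30856 · 2.97265e-04 ≈ 9.172.
Since α = 2/3 < 1, p = c/n^{2/3} ≫ 1/n is above the triangle threshold p ~ 1/n. Asymptotically E[X] ~ (c³/6)·n^{3(1−α)} = (1³/6)·n^{1} → ∞; triangles are abundant w.h.p.

E[X] ≈ 9.172; in regime p = Θ(1/n^{2/3}) E[X] diverges (above the triangle threshold p ~ 1/n).


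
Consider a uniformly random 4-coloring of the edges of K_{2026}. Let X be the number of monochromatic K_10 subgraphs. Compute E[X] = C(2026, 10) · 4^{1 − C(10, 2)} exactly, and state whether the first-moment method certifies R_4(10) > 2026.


E[X] = C(2026, 10) · 4^{1 − 45} = 314029205130126398094885285 · 4^{−44} = 314029205130126398094885285/309485009821345068724781056.
As a reduced fraction: E[X] = 314029205130126398094885285/309485009821345068724781056 ≈ 1.014683.
Is E[X] < 1? NO.
Since E[X] ≥ 1, the first-moment bound is inconclusive at n = 2026; it does NOT by itself certify R_4(10) > 2026.

E[X] = 314029205130126398094885285/309485009821345068724781056 ≈ 1.014683; E[X] ≥ 1; first-moment method inconclusive here.


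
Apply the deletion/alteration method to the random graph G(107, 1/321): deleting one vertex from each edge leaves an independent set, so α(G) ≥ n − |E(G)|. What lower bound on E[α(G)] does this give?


E[|E(G)|] = C(107, 2)·p = 5671 · (1/321) = 53/3.
E[α(G)] ≥ n − E[|E(G)|] = 107 − 53/3 = 268/3.
Numerically: ≈ 89.333.
(This is only a lower bound; the true E[α(G)] may be larger.)

E[α(G)] ≥ 268/3 ≈ 89.333.


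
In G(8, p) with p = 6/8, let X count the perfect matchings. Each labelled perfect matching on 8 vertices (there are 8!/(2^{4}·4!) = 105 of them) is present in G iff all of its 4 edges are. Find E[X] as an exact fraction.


K_8 has 8!/(2^{4}·4!) = 105 labelled perfect matchings.
For each such perfect matching H, let X_H = 1 if all 4 edges of H are present in G. Then P[X_H = 1] = p^{4} = (3/4)^{4} = 81/256.
By linearity: E[X] = Σ_H E[X_H] = 105 · p^{4} = 105 · 81/256 = 8505/256.
Numerically: E[X] ≈ 33.2227.

E[X] = 105 · (3/4)^{4} = 8505/256 ≈ 33.2227.


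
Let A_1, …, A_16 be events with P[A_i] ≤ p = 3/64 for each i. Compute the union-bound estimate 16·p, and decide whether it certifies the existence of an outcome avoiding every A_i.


Union bound: P[∪_{i=1}^{16} A_i] ≤ Σ_i P[A_i] ≤ 16·p = 16·(3/64) = 3/4.
Numerically: 3/4 ≈ 0.750.
Is 3/4 < 1? YES.
Since P[∪ A_i] ≤ 3/4 < 1, the complement has P[∩ A_i^c] ≥ 1 − 3/4 = 1/4 > 0, so some outcome avoids every A_i.

16·p = 3/4 ≈ 0.750; existence CERTIFIED by the union bound.


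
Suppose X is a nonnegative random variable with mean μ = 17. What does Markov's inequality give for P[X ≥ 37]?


μ = E[X] = 17, a = 37.
Markov: P[X ≥ 37] ≤ μ/a = (17)/37 = 17/37.
Numerically: ≈ 0.45946.
(Since a = 37 > μ = 17.00000, the bound 17/37 is < 1 and informative.)

P[X ≥ 37] ≤ 17/37 ≈ 0.45946.


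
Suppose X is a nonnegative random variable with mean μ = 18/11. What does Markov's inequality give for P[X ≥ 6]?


μ = E[X] = 18/11, a = 6.
Markov: P[X ≥ 6] ≤ μ/a = (18/11)/6 = 3/11.
Numerically: ≈ 0.27273.
(Since a = 6 > μ = 1.63636, the bound 3/11 is < 1 and informative.)

P[X ≥ 6] ≤ 3/11 ≈ 0.27273.


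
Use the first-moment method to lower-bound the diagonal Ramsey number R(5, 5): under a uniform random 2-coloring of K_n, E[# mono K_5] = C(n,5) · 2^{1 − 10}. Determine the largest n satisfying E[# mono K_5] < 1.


We need C(n, 5) · 2^{1 − 10} < 1, i.e. C(n, 5) < 2^{10 − 1} = 512.
Check values of n near the boundary:
  n = 5: C(5, 5) = 1; 1 < 512? YES
  n = 6: C(6, 5) = 6; 6 < 512? YES
  n = 7: C(7, 5) = 21; 21 < 512? YES
  n = 8: C(8, 5) = 56; 56 < 512? YES
  n = 9: C(9, 5) = 126; 126 < 512? YES
  n = 10: C(10, 5) = 252; 252 < 512? YES
  n = 11: C(11, 5) = 462; 462 < 512? YES
  n = 12: C(12, 5) = 792; 792 < 512? NO
The largest n with C(n, 5) < 512 is n = 11 (where E[X] = 231/256 ≈ 0.9023). Hence R(5, 5) > 11, i.e. R(5, 5) ≥ 12.

Largest n = 11; hence R(5, 5) > 11.


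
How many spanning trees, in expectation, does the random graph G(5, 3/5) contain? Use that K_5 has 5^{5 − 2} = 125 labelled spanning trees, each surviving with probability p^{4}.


K_5 has 5^{5 − 2} = 125 labelled spanning trees.
For each such spanning tree H, let X_H = 1 if all 4 edges of H are present in G. Then P[X_H = 1] = p^{4} = (3/5)^{4} = 81/625.
By linearity: E[X] = Σ_H E[X_H] = 125 · p^{4} = 125 · 81/625 = 81/5.
Numerically: E[X] ≈ 16.2.

E[X] = 125 · (3/5)^{4} = 81/5 ≈ 16.2.


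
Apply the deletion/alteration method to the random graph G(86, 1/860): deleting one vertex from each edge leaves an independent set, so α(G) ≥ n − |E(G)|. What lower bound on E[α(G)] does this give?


E[|E(G)|] = C(86, 2)·p = 3655 · (1/860) = 17/4.
E[α(G)] ≥ n − E[|E(G)|] = 86 − 17/4 = 327/4.
Numerically: ≈ 81.750.
(This is only a lower bound; the true E[α(G)] may be larger.)

E[α(G)] ≥ 327/4 ≈ 81.750.


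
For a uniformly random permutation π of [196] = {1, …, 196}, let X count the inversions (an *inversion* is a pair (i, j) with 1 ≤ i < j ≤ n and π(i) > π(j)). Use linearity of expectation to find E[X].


Write X = Σ X_I over the C(196, 2) = 19110 pairs i < j, with X_I the indicator of one inversion.
There are 19110 indicators.
For each fixed pair i < j, the values π(i) and π(j) are two distinct elements of {1, …, 196} in uniformly random order; by symmetry P[π(i) > π(j)] = 1/2.
By linearity: E[X] = 19110 · (1/2) = C(196, 2) · (1/2) = 19110/2 = 9555 ≈ 9555.000.

E[X] = 9555 = 9555.000.


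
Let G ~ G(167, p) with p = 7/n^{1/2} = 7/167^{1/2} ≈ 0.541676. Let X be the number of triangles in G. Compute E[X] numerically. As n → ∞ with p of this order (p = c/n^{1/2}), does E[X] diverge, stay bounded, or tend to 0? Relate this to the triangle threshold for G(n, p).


Number of potential triangles: C(167, 3) = 762355.
Each occurs with probability p³ ≈ (0.541676)³ ≈ 1.58934951e-01.
By linearity: E[X] = C(167, 3)·p³ ≈ 762355 · 1.58934951e-01 ≈ 121164.854839.
Since α = 1/2 < 1, p = c/n^{1/2} ≫ 1/n is above the triangle threshold p ~ 1/n. Asymptotically E[X] ~ (c³/6)·n^{3(1−α)} = (7³/6)·n^{1.5} → ∞; triangles are abundant w.h.p.

E[X] ≈ 121164.854839; in regime p = Θ(1/n^{1/2}) E[X] diverges (above the triangle threshold p ~ 1/n).


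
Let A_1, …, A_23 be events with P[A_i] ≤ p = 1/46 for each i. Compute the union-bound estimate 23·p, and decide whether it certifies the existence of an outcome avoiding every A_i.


Union bound: P[∪_{i=1}^{23} A_i] ≤ Σ_i P[A_i] ≤ 23·p = 23·(1/46) = 1/2.
Numerically: 1/2 ≈ 0.500000.
Is 1/2 < 1? YES.
Since P[∪ A_i] ≤ 1/2 < 1, the complement has P[∩ A_i^c] ≥ 1 − 1/2 = 1/2 > 0, so some outcome avoids every A_i.

23·p = 1/2 ≈ 0.500000; existence CERTIFIED by the union bound.


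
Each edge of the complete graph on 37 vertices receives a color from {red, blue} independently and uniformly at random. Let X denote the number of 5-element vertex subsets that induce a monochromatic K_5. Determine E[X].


Let X = Σ_S X_S over the C(37, 5) = 435897 subsets S of size 5, where X_S = 1 if the K_5 on S is monochromatic.
For a fixed S, the K_5 on S has C(5, 2) = 10 edges. P[all 10 edges red] = (1/2)^10, and likewise for blue, so P[monochromatic] = 2·(1/2)^10 = 2^{1 − 10} = 1/512.
Summing: E[X] = C(37, 5) · 2^{1 − 10} = 435897 · 1/512 = 435897/512.
Numerically: E[X] ≈ 851.361328.

E[X] = C(37,5)·2^(1−C(5,2)) = 435897/512 ≈ 851.361328.


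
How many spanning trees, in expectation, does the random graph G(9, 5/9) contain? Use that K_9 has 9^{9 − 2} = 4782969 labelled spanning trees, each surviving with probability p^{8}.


K_9 has 9^{9 − 2} = 4782969 labelled spanning trees.
For each such spanning tree H, let X_H = 1 if all 8 edges of H are present in G. Then P[X_H = 1] = p^{8} = (5/9)^{8} = 390625/43046721.
Summing the indicators: E[X] = Σ_H E[X_H] = 4782969 · p^{8} = 4782969 · 390625/43046721 = 390625/9.
Numerically: E[X] ≈ 43402.8.

E[X] = 4782969 · (5/9)^{8} = 390625/9 ≈ 43402.8.


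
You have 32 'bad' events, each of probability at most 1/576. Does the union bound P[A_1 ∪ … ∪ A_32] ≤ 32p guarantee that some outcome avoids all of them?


Union bound: P[∪_{i=1}^{32} A_i] ≤ Σ_i P[A_i] ≤ 32·p = 32·(1/576) = 1/18.
Numerically: 1/18 ≈ 0.056.
Is 1/18 < 1? YES.
Since P[∪ A_i] ≤ 1/18 < 1, the complement has P[∩ A_i^c] ≥ 1 − 1/18 = 17/18 > 0, so some outcome avoids every A_i.

32·p = 1/18 ≈ 0.056; existence CERTIFIED by the union bound.


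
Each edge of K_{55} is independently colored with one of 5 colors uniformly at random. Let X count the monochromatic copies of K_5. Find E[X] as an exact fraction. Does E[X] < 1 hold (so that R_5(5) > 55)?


E[X] = C(55, 5) · 5^{1 − 10} = 3478761 · 5^{−9} = 3478761/1953125.
As a reduced fraction: E[X] = 3478761/1953125 ≈ 1.78113.
Is E[X] < 1? NO.
Since E[X] ≥ 1, the first-moment bound is inconclusive at n = 55; it does NOT by itself certify R_5(5) > 55.

E[X] = 3478761/1953125 ≈ 1.78113; E[X] ≥ 1; first-moment method inconclusive here.


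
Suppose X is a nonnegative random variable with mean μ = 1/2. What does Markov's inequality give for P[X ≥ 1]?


μ = E[X] = 1/2, a = 1.
Markov: P[X ≥ 1] ≤ μ/a = (1/2)/1 = 1/2.
Numerically: ≈ 0.50000.
(Since a = 1 > μ = 0.50000, the bound 1/2 is < 1 and informative.)

P[X ≥ 1] ≤ 1/2 ≈ 0.50000.


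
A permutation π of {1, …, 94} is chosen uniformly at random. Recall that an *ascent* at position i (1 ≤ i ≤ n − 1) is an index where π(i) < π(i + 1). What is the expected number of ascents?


Write X = Σ X_I over i = 1, …, 93, with X_I the indicator of one ascent.
There are 93 indicators.
For each fixed i, the pair (π(i), π(i+1)) is a uniformly random ordered pair of distinct values from {1, …, 94}; by symmetry P[π(i) < π(i+1)] = 1/2.
By linearity: E[X] = 93 · (1/2) = (94 − 1) · (1/2) = 93/2 ≈ 46.500.

E[X] = 93/2 = 46.500.


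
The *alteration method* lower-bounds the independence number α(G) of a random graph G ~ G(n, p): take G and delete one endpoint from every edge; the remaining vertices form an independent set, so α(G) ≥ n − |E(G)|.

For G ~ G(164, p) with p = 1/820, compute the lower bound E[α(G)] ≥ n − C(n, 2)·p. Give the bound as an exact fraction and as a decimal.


E[|E(G)|] = C(164, 2)·p = 13366 · (1/820) = 163/10.
E[α(G)] ≥ n − E[|E(G)|] = 164 − 163/10 = 1477/10.
Numerically: ≈ 147.70000.
(This is only a lower bound; the true E[α(G)] may be larger.)

E[α(G)] ≥ 1477/10 ≈ 147.70000.


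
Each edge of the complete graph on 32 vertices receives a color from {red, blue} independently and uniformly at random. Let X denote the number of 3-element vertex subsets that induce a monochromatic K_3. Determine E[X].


Let X = Σ_S X_S over the C(32, 3) = 4960 subsets S of size 3, where X_S = 1 if the K_3 on S is monochromatic.
For a fixed S, the K_3 on S has C(3, 2) = 3 edges. P[all 3 edges red] = (1/2)^3, and likewise for blue, so P[monochromatic] = 2·(1/2)^3 = 2^{1 − 3} = 1/4.
By linearity: E[X] = C(32, 3) · 2^{1 − 3} = 4960 · 1/4 = 1240.
Numerically: E[X] ≈ 1240.00000.

E[X] = C(32,3)·2^(1−C(3,2)) = 1240 ≈ 1240.00000.


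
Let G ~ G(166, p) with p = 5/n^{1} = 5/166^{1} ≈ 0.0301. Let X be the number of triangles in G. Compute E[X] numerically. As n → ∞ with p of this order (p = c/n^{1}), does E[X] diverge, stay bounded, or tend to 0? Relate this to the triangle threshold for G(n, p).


Number of potential triangles: C(166, 3) = 748660.
Each occurs with probability p³ ≈ (0.0301)³ ≈ 2.73266e-05.
By linearity: E[X] = C(166, 3)·p³ ≈ 748660 · 2.73266e-05 ≈ 20.458.
Here α = 1, so p = 5/n is exactly at the triangle threshold p ~ 1/n. Asymptotically E[X] → c³/6 = 5³/6 = 125/6 ≈ 20.833, a bounded constant. In this regime the triangle count is asymptotically Poisson(c³/6).

E[X] ≈ 20.458; in regime p = Θ(1/n^{1}) E[X] stays bounded (at the triangle threshold p ~ 1/n).


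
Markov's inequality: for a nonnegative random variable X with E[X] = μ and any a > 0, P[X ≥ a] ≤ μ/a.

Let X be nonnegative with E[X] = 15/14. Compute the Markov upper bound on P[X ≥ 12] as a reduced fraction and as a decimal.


μ = E[X] = 15/14, a = 12.
Markov: P[X ≥ 12] ≤ μ/a = (15/14)/12 = 5/56.
Numerically: ≈ 0.0893.
(Since a = 12 > μ = 1.0714, the bound 5/56 is < 1 and informative.)

P[X ≥ 12] ≤ 5/56 ≈ 0.0893.


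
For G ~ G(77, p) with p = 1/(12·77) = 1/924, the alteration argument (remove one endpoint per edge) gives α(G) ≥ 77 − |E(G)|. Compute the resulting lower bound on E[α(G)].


E[|E(G)|] = C(77, 2)·p = 2926 · (1/924) = 19/6.
E[α(G)] ≥ n − E[|E(G)|] = 77 − 19/6 = 443/6.
Numerically: ≈ 73.833333.
(This is only a lower bound; the true E[α(G)] may be larger.)

E[α(G)] ≥ 443/6 ≈ 73.833333.


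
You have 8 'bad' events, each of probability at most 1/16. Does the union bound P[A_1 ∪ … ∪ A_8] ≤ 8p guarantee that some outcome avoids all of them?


Union bound: P[∪_{i=1}^{8} A_i] ≤ Σ_i P[A_i] ≤ 8·p = 8·(1/16) = 1/2.
Numerically: 1/2 ≈ 0.500.
Is 1/2 < 1? YES.
Since P[∪ A_i] ≤ 1/2 < 1, the complement has P[∩ A_i^c] ≥ 1 − 1/2 = 1/2 > 0, so some outcome avoids every A_i.

8·p = 1/2 ≈ 0.500; existence CERTIFIED by the union bound.


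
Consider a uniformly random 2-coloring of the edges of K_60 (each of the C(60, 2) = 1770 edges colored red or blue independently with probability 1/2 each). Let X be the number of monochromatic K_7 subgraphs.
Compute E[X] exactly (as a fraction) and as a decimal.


Let X = Σ_S X_S over the C(60, 7) = 386206920 subsets S of size 7, where X_S = 1 if the K_7 on S is monochromatic.
For a fixed S, the K_7 on S has C(7, 2) = 21 edges. P[all 21 edges red] = (1/2)^21, and likewise for blue, so P[monochromatic] = 2·(1/2)^21 = 2^{1 − 21} = 1/1048576.
By linearity: E[X] = C(60, 7) · 2^{1 − 21} = 386206920 · 1/1048576 = 48275865/131072.
Numerically: E[X] ≈ 368.3156.

E[X] = C(60,7)·2^(1−C(7,2)) = 48275865/131072 ≈ 368.3156.


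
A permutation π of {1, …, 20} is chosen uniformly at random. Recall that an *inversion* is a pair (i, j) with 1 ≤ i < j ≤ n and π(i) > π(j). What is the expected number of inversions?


Write X = Σ X_I over the C(20, 2) = 190 pairs i < j, with X_I the indicator of one inversion.
There are 190 indicators.
For each fixed pair i < j, the values π(i) and π(j) are two distinct elements of {1, …, 20} in uniformly random order; by symmetry P[π(i) > π(j)] = 1/2.
By linearity: E[X] = 190 · (1/2) = C(20, 2) · (1/2) = 190/2 = 95 ≈ 95.000.

E[X] = 95 = 95.000.


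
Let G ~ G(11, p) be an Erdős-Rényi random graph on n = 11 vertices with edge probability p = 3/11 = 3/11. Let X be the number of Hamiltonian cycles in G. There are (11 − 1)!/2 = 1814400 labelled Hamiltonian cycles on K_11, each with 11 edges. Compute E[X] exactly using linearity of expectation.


K_11 has (11 − 1)!/2 = 1814400 labelled Hamiltonian cycles.
For each such Hamiltonian cycle H, let X_H = 1 if all 11 edges of H are present in G. Then P[X_H = 1] = p^{11} = (3/11)^{11} = 177147/285311670611.
Summing the indicators: E[X] = Σ_H E[X_H] = 1814400 · p^{11} = 1814400 · 177147/285311670611 = 321415516800/285311670611.
Numerically: E[X] ≈ 1.12654.

E[X] = 1814400 · (3/11)^{11} = 321415516800/285311670611 ≈ 1.12654.


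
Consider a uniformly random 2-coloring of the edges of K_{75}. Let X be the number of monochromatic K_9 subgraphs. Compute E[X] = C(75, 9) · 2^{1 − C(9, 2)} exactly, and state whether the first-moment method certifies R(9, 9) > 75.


E[X] = C(75, 9) · 2^{1 − 36} = 125595622175 · 2^{−35} = 125595622175/34359738368.
As a reduced fraction: E[X] = 125595622175/34359738368 ≈ 3.6553137.
Is E[X] < 1? NO.
Since E[X] ≥ 1, the first-moment bound is inconclusive at n = 75; it does NOT by itself certify R(9, 9) > 75.

E[X] = 125595622175/34359738368 ≈ 3.6553137; E[X] ≥ 1; first-moment method inconclusive here.


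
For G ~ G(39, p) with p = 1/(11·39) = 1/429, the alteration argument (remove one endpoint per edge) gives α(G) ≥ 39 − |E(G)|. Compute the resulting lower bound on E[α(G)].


E[|E(G)|] = C(39, 2)·p = 741 · (1/429) = 19/11.
E[α(G)] ≥ n − E[|E(G)|] = 39 − 19/11 = 410/11.
Numerically: ≈ 37.2727.
(This is only a lower bound; the true E[α(G)] may be larger.)

E[α(G)] ≥ 410/11 ≈ 37.2727.


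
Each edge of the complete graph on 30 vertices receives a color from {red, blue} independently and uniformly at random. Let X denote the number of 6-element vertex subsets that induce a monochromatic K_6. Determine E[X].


Let X = Σ_S X_S over the C(30, 6) = 593775 subsets S of size 6, where X_S = 1 if the K_6 on S is monochromatic.
For a fixed S, the K_6 on S has C(6, 2) = 15 edges. P[all 15 edges red] = (1/2)^15, and likewise for blue, so P[monochromatic] = 2·(1/2)^15 = 2^{1 − 15} = 1/16384.
By linearity: E[X] = C(30, 6) · 2^{1 − 15} = 593775 · 1/16384 = 593775/16384.
Numerically: E[X] ≈ 36.241150.

E[X] = C(30,6)·2^(1−C(6,2)) = 593775/16384 ≈ 36.241150.


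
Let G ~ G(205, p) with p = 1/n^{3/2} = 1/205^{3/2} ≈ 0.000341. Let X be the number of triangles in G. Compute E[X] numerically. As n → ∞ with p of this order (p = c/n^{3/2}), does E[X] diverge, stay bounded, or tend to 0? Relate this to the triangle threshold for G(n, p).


Number of potential triangles: C(205, 3) = 1414910.
Each occurs with probability p³ ≈ (0.000341)³ ≈ 3.95465e-11.
By linearity: E[X] = C(205, 3)·p³ ≈ 1414910 · 3.95465e-11 ≈ 0.000.
Since α = 3/2 > 1, p = c/n^{3/2} = o(1/n) is below the triangle threshold p ~ 1/n. Asymptotically E[X] ~ (c³/6)·n^{3(1−α)} = (1³/6)·n^{-1.5} → 0, so by Markov's inequality G has no triangles w.h.p.

E[X] ≈ 0.000; in regime p = Θ(1/n^{3/2}) E[X] tends to 0 (below the triangle threshold p ~ 1/n).


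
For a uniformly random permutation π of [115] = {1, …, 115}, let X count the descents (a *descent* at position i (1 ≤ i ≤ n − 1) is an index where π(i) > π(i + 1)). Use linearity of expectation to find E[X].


Write X = Σ X_I over i = 1, …, 114, with X_I the indicator of one descent.
There are 114 indicators.
For each fixed i, the pair (π(i), π(i+1)) is a uniformly random ordered pair of distinct values from {1, …, 115}; by symmetry P[π(i) > π(i+1)] = 1/2.
By linearity: E[X] = 114 · (1/2) = (115 − 1) · (1/2) = 57 ≈ 57.00000.

E[X] = 57 = 57.00000.


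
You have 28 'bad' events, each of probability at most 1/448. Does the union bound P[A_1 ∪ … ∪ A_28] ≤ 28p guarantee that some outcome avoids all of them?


Union bound: P[∪_{i=1}^{28} A_i] ≤ Σ_i P[A_i] ≤ 28·p = 28·(1/448) = 1/16.
Numerically: 1/16 ≈ 0.0625.
Is 1/16 < 1? YES.
Since P[∪ A_i] ≤ 1/16 < 1, the complement has P[∩ A_i^c] ≥ 1 − 1/16 = 15/16 > 0, so some outcome avoids every A_i.

28·p = 1/16 ≈ 0.0625; existence CERTIFIED by the union bound.


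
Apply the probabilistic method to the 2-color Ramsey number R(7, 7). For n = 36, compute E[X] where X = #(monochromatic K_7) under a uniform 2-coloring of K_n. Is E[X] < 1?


E[X] = C(36, 7) · 2^{1 − 21} = 8347680 · 2^{−20} = 8347680/1048576.
As a reduced fraction: E[X] = 260865/32768 ≈ 7.9609680.
Is E[X] < 1? NO.
Since E[X] ≥ 1, the first-moment bound is inconclusive at n = 36; it does NOT by itself certify R(7, 7) > 36.

E[X] = 260865/32768 ≈ 7.9609680; E[X] ≥ 1; first-moment method inconclusive here.


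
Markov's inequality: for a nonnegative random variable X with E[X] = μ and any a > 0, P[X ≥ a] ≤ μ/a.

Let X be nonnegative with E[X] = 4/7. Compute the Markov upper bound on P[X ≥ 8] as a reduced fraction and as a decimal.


μ = E[X] = 4/7, a = 8.
Markov: P[X ≥ 8] ≤ μ/a = (4/7)/8 = 1/14.
Numerically: ≈ 0.071429.
(Since a = 8 > μ = 0.571429, the bound 1/14 is < 1 and informative.)

P[X ≥ 8] ≤ 1/14 ≈ 0.071429.


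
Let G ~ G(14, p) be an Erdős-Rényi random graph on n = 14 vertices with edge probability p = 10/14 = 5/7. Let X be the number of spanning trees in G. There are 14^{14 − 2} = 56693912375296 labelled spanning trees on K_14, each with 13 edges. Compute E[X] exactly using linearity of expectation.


K_14 has 14^{14 − 2} = 56693912375296 labelled spanning trees.
For each such spanning tree H, let X_H = 1 if all 13 edges of H are present in G. Then P[X_H = 1] = p^{13} = (5/7)^{13} = 1220703125/96889010407.
By linearity of expectation: E[X] = Σ_H E[X_H] = 56693912375296 · p^{13} = 56693912375296 · 1220703125/96889010407 = 5000000000000/7.
Numerically: E[X] ≈ 7.143e+11.

E[X] = 56693912375296 · (5/7)^{13} = 5000000000000/7 ≈ 7.143e+11.


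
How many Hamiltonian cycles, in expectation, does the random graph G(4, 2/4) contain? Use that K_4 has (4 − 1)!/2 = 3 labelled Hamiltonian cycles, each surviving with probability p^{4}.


K_4 has (4 − 1)!/2 = 3 labelled Hamiltonian cycles.
For each such Hamiltonian cycle H, let X_H = 1 if all 4 edges of H are present in G. Then P[X_H = 1] = p^{4} = (1/2)^{4} = 1/16.
Summing the indicators: E[X] = Σ_H E[X_H] = 3 · p^{4} = 3 · 1/16 = 3/16.
Numerically: E[X] ≈ 0.1875.

E[X] = 3 · (1/2)^{4} = 3/16 ≈ 0.1875.


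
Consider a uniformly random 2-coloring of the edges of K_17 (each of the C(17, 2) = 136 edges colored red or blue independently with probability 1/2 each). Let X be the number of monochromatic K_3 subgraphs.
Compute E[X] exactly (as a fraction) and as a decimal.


Let X = Σ_S X_S over the C(17, 3) = 680 subsets S of size 3, where X_S = 1 if the K_3 on S is monochromatic.
For a fixed S, the K_3 on S has C(3, 2) = 3 edges. P[all 3 edges red] = (1/2)^3, and likewise for blue, so P[monochromatic] = 2·(1/2)^3 = 2^{1 − 3} = 1/4.
By linearity: E[X] = C(17, 3) · 2^{1 − 3} = 680 · 1/4 = 170.
Numerically: E[X] ≈ 170.00000.

E[X] = C(17,3)·2^(1−C(3,2)) = 170 ≈ 170.00000.


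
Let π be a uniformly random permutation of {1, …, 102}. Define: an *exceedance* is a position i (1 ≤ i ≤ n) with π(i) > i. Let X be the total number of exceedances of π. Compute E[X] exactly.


Write X = Σ_{i=1}^{102} X_i, where X_i = 1_{π(i) > i}.
For each fixed i, π(i) is uniform over {1, …, 102} (marginal of a uniform permutation), so P[π(i) > i] = (n − i)/n. Summing: Σ_{i=1}^{102} (n − i)/n = (0 + 1 + … + 101)/102 = 102(102 − 1)/(2·102) = (102 − 1)/2.
Hence E[X] = Σ_{i=1}^{102} (102 − i)/102 = 101/2 ≈ 50.50000.

E[X] = 101/2 = 50.50000.


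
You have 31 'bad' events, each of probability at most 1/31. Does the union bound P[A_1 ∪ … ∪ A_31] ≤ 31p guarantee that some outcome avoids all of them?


Union bound: P[∪_{i=1}^{31} A_i] ≤ Σ_i P[A_i] ≤ 31·p = 31·(1/31) = 1.
Numerically: 1 ≈ 1.000000.
Is 1 < 1? NO.
Since the bound 1 is ≥ 1, the union bound is uninformative here; it does NOT by itself certify existence.

31·p = 1 ≈ 1.000000; existence NOT certified by the union bound.


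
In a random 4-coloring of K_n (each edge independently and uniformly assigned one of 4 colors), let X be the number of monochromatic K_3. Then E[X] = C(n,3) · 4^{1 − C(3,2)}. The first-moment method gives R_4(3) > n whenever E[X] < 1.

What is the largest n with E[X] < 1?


We need C(n, 3) · 4^{1 − 3} < 1, i.e. C(n, 3) < 4^{3 − 1} = 16.
Check values of n near the boundary:
  n = 3: C(3, 3) = 1; 1 < 16? YES
  n = 4: C(4, 3) = 4; 4 < 16? YES
  n = 5: C(5, 3) = 10; 10 < 16? YES
  n = 6: C(6, 3) = 20; 20 < 16? NO
The largest n with C(n, 3) < 16 is n = 5 (where E[X] = 5/8 ≈ 0.6250000). Hence R_4(3) > 5, i.e. R_4(3) ≥ 6.

Largest n = 5; hence R_4(3) > 5.


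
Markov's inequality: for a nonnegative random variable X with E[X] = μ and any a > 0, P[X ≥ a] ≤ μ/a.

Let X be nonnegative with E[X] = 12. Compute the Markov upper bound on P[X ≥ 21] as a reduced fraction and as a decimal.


μ = E[X] = 12, a = 21.
Markov: P[X ≥ 21] ≤ μ/a = (12)/21 = 4/7.
Numerically: ≈ 0.571.
(Since a = 21 > μ = 12.000, the bound 4/7 is < 1 and informative.)

P[X ≥ 21] ≤ 4/7 ≈ 0.571.


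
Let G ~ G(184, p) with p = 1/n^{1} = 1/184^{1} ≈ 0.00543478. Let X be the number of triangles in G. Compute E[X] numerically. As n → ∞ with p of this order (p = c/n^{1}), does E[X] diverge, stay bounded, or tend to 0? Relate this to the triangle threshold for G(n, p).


Number of potential triangles: C(184, 3) = 1021384.
Each occurs with probability p³ ≈ (0.00543478)³ ≈ 1.60526424e-07.
By linearity: E[X] = C(184, 3)·p³ ≈ 1021384 · 1.60526424e-07 ≈ 0.163959.
Here α = 1, so p = 1/n is exactly at the triangle threshold p ~ 1/n. Asymptotically E[X] → c³/6 = 1³/6 = 1/6 ≈ 0.166667, a bounded constant. In this regime the triangle count is asymptotically Poisson(c³/6).

E[X] ≈ 0.163959; in regime p = Θ(1/n^{1}) E[X] stays bounded (at the triangle threshold p ~ 1/n).


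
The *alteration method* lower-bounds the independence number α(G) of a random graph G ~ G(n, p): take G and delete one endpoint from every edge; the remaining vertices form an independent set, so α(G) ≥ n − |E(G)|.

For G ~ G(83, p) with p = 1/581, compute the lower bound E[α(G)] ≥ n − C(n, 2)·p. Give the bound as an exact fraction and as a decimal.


E[|E(G)|] = C(83, 2)·p = 3403 · (1/581) = 41/7.
E[α(G)] ≥ n − E[|E(G)|] = 83 − 41/7 = 540/7.
Numerically: ≈ 77.1429.
(This is only a lower bound; the true E[α(G)] may be larger.)

E[α(G)] ≥ 540/7 ≈ 77.1429.


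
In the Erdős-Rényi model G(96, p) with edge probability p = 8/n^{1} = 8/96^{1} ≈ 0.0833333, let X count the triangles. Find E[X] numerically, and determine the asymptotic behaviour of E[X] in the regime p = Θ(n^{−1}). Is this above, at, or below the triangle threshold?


Number of potential triangles: C(96, 3) = 142880.
Each occurs with probability p³ ≈ (0.0833333)³ ≈ 5.78703704e-04.
By linearity: E[X] = C(96, 3)·p³ ≈ 142880 · 5.78703704e-04 ≈ 82.685185.
Here α = 1, so p = 8/n is exactly at the triangle threshold p ~ 1/n. Asymptotically E[X] → c³/6 = 8³/6 = 256/3 ≈ 85.333333, a bounded constant. In this regime the triangle count is asymptotically Poisson(c³/6).

E[X] ≈ 82.685185; in regime p = Θ(1/n^{1}) E[X] stays bounded (at the triangle threshold p ~ 1/n).


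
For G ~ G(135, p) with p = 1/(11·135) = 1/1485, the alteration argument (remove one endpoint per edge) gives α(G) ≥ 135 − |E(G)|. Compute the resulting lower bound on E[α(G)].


E[|E(G)|] = C(135, 2)·p = 9045 · (1/1485) = 67/11.
E[α(G)] ≥ n − E[|E(G)|] = 135 − 67/11 = 1418/11.
Numerically: ≈ 128.9091.
(This is only a lower bound; the true E[α(G)] may be larger.)

E[α(G)] ≥ 1418/11 ≈ 128.9091.


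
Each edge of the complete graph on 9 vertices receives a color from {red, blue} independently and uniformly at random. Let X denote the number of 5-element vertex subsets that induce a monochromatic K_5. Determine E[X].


Let X = Σ_S X_S over the C(9, 5) = 126 subsets S of size 5, where X_S = 1 if the K_5 on S is monochromatic.
For a fixed S, the K_5 on S has C(5, 2) = 10 edges. P[all 10 edges red] = (1/2)^10, and likewise for blue, so P[monochromatic] = 2·(1/2)^10 = 2^{1 − 10} = 1/512.
By linearity: E[X] = C(9, 5) · 2^{1 − 10} = 126 · 1/512 = 63/256.
Numerically: E[X] ≈ 0.2461.

E[X] = C(9,5)·2^(1−C(5,2)) = 63/256 ≈ 0.2461.


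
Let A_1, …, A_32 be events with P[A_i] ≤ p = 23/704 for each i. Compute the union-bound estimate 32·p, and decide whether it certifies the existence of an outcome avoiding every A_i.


Union bound: P[∪_{i=1}^{32} A_i] ≤ Σ_i P[A_i] ≤ 32·p = 32·(23/704) = 23/22.
Numerically: 23/22 ≈ 1.0455.
Is 23/22 < 1? NO.
Since the bound 23/22 is ≥ 1, the union bound is uninformative here; it does NOT by itself certify existence.

32·p = 23/22 ≈ 1.0455; existence NOT certified by the union bound.


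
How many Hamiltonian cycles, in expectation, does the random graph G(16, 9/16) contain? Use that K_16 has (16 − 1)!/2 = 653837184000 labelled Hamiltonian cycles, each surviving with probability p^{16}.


K_16 has (16 − 1)!/2 = 653837184000 labelled Hamiltonian cycles.
For each such Hamiltonian cycle H, let X_H = 1 if all 16 edges of H are present in G. Then P[X_H = 1] = p^{16} = (9/16)^{16} = 1853020188851841/18446744073709551616.
By linearity: E[X] = Σ_H E[X_H] = 653837184000 · p^{16} = 653837184000 · 1853020188851841/18446744073709551616 = 1183177248216831945952875/18014398509481984.
Numerically: E[X] ≈ 6.56795e+07.

E[X] = 653837184000 · (9/16)^{16} = 1183177248216831945952875/18014398509481984 ≈ 6.56795e+07.


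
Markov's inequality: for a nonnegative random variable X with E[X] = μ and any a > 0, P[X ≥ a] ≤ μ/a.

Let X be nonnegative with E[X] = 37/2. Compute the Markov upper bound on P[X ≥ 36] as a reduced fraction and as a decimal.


μ = E[X] = 37/2, a = 36.
Markov: P[X ≥ 36] ≤ μ/a = (37/2)/36 = 37/72.
Numerically: ≈ 0.514.
(Since a = 36 > μ = 18.500, the bound 37/72 is < 1 and informative.)

P[X ≥ 36] ≤ 37/72 ≈ 0.514.


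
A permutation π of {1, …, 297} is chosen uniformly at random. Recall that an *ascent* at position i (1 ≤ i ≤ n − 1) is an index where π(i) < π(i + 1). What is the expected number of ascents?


Write X = Σ X_I over i = 1, …, 296, with X_I the indicator of one ascent.
There are 296 indicators.
For each fixed i, the pair (π(i), π(i+1)) is a uniformly random ordered pair of distinct values from {1, …, 297}; by symmetry P[π(i) < π(i+1)] = 1/2.
By linearity: E[X] = 296 · (1/2) = (297 − 1) · (1/2) = 148 ≈ 148.000000.

E[X] = 148 = 148.000000.


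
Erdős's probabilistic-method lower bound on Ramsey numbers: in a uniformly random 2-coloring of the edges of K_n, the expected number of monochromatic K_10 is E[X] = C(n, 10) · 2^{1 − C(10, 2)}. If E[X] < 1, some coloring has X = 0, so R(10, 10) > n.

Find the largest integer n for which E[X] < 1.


We need C(n, 10) · 2^{1 − 45} < 1, i.e. C(n, 10) < 2^{45 − 1} = 17592186044416.
Check values of n near the boundary:
  n = 96: C(96, 10) = 11279926456656; 11279926456656 < 17592186044416? YES
  n = 97: C(97, 10) = 12576469727536; 12576469727536 < 17592186044416? YES
  n = 98: C(98, 10) = 14005614014756; 14005614014756 < 17592186044416? YES
  n = 99: C(99, 10) = 15579278510796; 15579278510796 < 17592186044416? YES
  n = 100: C(100, 10) = 17310309456440; 17310309456440 < 17592186044416? YES
  n = 101: C(101, 10) = 19212541264840; 19212541264840 < 17592186044416? NO
  n = 102: C(102, 10) = 21300860967540; 21300860967540 < 17592186044416? NO
The largest n with C(n, 10) < 17592186044416 is n = 100 (where E[X] = 2163788682055/2199023255552 ≈ 0.983977). Hence R(10, 10) > 100, i.e. R(10, 10) ≥ 101.

Largest n = 100; hence R(10, 10) > 100.


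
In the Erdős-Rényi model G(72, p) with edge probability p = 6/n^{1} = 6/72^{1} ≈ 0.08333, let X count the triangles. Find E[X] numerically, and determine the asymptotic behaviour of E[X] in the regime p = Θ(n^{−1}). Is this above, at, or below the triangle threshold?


Number of potential triangles: C(72, 3) = 59640.
Each occurs with probability p³ ≈ (0.08333)³ ≈ 5.787037e-04.
By linearity: E[X] = C(72, 3)·p³ ≈ 59640 · 5.787037e-04 ≈ 34.5139.
Here α = 1, so p = 6/n is exactly at the triangle threshold p ~ 1/n. Asymptotically E[X] → c³/6 = 6³/6 = 36 ≈ 36.0000, a bounded constant. In this regime the triangle count is asymptotically Poisson(c³/6).

E[X] ≈ 34.5139; in regime p = Θ(1/n^{1}) E[X] stays bounded (at the triangle threshold p ~ 1/n).


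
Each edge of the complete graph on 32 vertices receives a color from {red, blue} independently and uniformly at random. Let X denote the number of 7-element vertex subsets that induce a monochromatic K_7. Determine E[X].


Let X = Σ_S X_S over the C(32, 7) = 3365856 subsets S of size 7, where X_S = 1 if the K_7 on S is monochromatic.
For a fixed S, the K_7 on S has C(7, 2) = 21 edges. P[all 21 edges red] = (1/2)^21, and likewise for blue, so P[monochromatic] = 2·(1/2)^21 = 2^{1 − 21} = 1/1048576.
By linearity of expectation: E[X] = C(32, 7) · 2^{1 − 21} = 3365856 · 1/1048576 = 105183/32768.
Numerically: E[X] ≈ 3.210.

E[X] = C(32,7)·2^(1−C(7,2)) = 105183/32768 ≈ 3.210.


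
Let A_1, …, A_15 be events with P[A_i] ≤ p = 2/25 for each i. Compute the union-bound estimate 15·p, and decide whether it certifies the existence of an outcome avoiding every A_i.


Union bound: P[∪_{i=1}^{15} A_i] ≤ Σ_i P[A_i] ≤ 15·p = 15·(2/25) = 6/5.
Numerically: 6/5 ≈ 1.200000.
Is 6/5 < 1? NO.
Since the bound 6/5 is ≥ 1, the union bound is uninformative here; it does NOT by itself certify existence.

15·p = 6/5 ≈ 1.200000; existence NOT certified by the union bound.


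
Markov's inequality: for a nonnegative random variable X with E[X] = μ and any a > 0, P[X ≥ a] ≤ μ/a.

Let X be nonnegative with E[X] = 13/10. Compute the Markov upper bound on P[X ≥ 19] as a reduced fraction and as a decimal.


μ = E[X] = 13/10, a = 19.
Markov: P[X ≥ 19] ≤ μ/a = (13/10)/19 = 13/190.
Numerically: ≈ 0.068.
(Since a = 19 > μ = 1.300, the bound 13/190 is < 1 and informative.)

P[X ≥ 19] ≤ 13/190 ≈ 0.068.


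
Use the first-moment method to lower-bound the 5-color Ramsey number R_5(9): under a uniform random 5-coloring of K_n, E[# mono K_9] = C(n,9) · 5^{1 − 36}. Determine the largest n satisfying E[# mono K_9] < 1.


We need C(n, 9) · 5^{1 − 36} < 1, i.e. C(n, 9) < 5^{36 − 1} = 2910383045673370361328125.
Check values of n near the boundary:
  n = 2165: C(2165, 9) = 2832220612024886803272630; 2832220612024886803272630 < 2910383045673370361328125? YES
  n = 2166: C(2166, 9) = 2844037944203015677277940; 2844037944203015677277940 < 2910383045673370361328125? YES
  n = 2167: C(2167, 9) = 2855899084841489792706810; 2855899084841489792706810 < 2910383045673370361328125? YES
  n = 2168: C(2168, 9) = 2867804175977929537095120; 2867804175977929537095120 < 2910383045673370361328125? YES
  n = 2169: C(2169, 9) = 2879753360044504243499683; 2879753360044504243499683 < 2910383045673370361328125? YES
  n = 2170: C(2170, 9) = 2891746779868845075610510; 2891746779868845075610510 < 2910383045673370361328125? YES
  n = 2171: C(2171, 9) = 2903784578674959601827205; 2903784578674959601827205 < 2910383045673370361328125? YES
  n = 2172: C(2172, 9) = 2915866900084148060642020; 2915866900084148060642020 < 2910383045673370361328125? NO
  n = 2173: C(2173, 9) = 2927993888115921319674265; 2927993888115921319674265 < 2910383045673370361328125? NO
  n = 2174: C(2174, 9) = 2940165687188920530702934; 2940165687188920530702934 < 2910383045673370361328125? NO
The largest n with C(n, 9) < 2910383045673370361328125 is n = 2171 (where E[X] = 580756915734991920365441/582076609134674072265625 ≈ 0.997733). Hence R_5(9) > 2171, i.e. R_5(9) ≥ 2172.

Largest n = 2171; hence R_5(9) > 2171.


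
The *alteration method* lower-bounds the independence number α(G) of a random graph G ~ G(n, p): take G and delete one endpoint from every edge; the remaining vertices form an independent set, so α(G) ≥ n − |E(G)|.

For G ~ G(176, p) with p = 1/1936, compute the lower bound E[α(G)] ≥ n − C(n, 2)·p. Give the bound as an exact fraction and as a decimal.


E[|E(G)|] = C(176, 2)·p = 15400 · (1/1936) = 175/22.
E[α(G)] ≥ n − E[|E(G)|] = 176 − 175/22 = 3697/22.
Numerically: ≈ 168.045.
(This is only a lower bound; the true E[α(G)] may be larger.)

E[α(G)] ≥ 3697/22 ≈ 168.045.


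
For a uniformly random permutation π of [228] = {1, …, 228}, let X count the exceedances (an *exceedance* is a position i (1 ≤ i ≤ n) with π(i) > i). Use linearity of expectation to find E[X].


Write X = Σ_{i=1}^{228} X_i, where X_i = 1_{π(i) > i}.
For each fixed i, π(i) is uniform over {1, …, 228} (marginal of a uniform permutation), so P[π(i) > i] = (n − i)/n. Summing: Σ_{i=1}^{228} (n − i)/n = (0 + 1 + … + 227)/228 = 228(228 − 1)/(2·228) = (228 − 1)/2.
Hence E[X] = Σ_{i=1}^{228} (228 − i)/228 = 227/2 ≈ 113.500.

E[X] = 227/2 = 113.500.


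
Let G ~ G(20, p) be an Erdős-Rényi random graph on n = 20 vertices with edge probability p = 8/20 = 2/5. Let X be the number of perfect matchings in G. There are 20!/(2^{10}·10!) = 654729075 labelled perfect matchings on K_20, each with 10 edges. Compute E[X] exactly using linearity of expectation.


K_20 has 20!/(2^{10}·10!) = 654729075 labelled perfect matchings.
For each such perfect matching H, let X_H = 1 if all 10 edges of H are present in G. Then P[X_H = 1] = p^{10} = (2/5)^{10} = 1024/9765625.
Summing the indicators: E[X] = Σ_H E[X_H] = 654729075 · p^{10} = 654729075 · 1024/9765625 = 26817702912/390625.
Numerically: E[X] ≈ 68653.3.

E[X] = 654729075 · (2/5)^{10} = 26817702912/390625 ≈ 68653.3.


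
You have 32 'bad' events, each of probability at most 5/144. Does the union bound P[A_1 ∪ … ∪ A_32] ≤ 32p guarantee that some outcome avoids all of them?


Union bound: P[∪_{i=1}^{32} A_i] ≤ Σ_i P[A_i] ≤ 32·p = 32·(5/144) = 10/9.
Numerically: 10/9 ≈ 1.111111.
Is 10/9 < 1? NO.
Since the bound 10/9 is ≥ 1, the union bound is uninformative here; it does NOT by itself certify existence.

32·p = 10/9 ≈ 1.111111; existence NOT certified by the union bound.


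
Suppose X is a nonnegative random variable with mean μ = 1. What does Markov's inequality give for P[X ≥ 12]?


μ = E[X] = 1, a = 12.
Markov: P[X ≥ 12] ≤ μ/a = (1)/12 = 1/12.
Numerically: ≈ 0.08333.
(Since a = 12 > μ = 1.00000, the bound 1/12 is < 1 and informative.)

P[X ≥ 12] ≤ 1/12 ≈ 0.08333.


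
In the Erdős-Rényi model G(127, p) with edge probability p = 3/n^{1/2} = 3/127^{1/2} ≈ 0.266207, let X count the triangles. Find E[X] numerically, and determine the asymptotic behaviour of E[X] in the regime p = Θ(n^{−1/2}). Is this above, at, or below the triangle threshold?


Number of potential triangles: C(127, 3) = 333375.
Each occurs with probability p³ ≈ (0.266207)³ ≈ 1.88650596e-02.
By linearity: E[X] = C(127, 3)·p³ ≈ 333375 · 1.88650596e-02 ≈ 6289.139260.
Since α = 1/2 < 1, p = c/n^{1/2} ≫ 1/n is above the triangle threshold p ~ 1/n. Asymptotically E[X] ~ (c³/6)·n^{3(1−α)} = (3³/6)·n^{1.5} → ∞; triangles are abundant w.h.p.

E[X] ≈ 6289.139260; in regime p = Θ(1/n^{1/2}) E[X] diverges (above the triangle threshold p ~ 1/n).
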